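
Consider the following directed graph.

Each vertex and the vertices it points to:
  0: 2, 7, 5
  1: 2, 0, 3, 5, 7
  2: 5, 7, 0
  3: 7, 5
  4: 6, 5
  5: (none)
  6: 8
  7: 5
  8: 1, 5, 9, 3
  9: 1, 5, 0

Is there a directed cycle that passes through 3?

No

3 lies on a cycle iff there is a path from 3 back to itself.
Exploring from 3, it never reaches itself; equivalently, its strongly connected component is a singleton.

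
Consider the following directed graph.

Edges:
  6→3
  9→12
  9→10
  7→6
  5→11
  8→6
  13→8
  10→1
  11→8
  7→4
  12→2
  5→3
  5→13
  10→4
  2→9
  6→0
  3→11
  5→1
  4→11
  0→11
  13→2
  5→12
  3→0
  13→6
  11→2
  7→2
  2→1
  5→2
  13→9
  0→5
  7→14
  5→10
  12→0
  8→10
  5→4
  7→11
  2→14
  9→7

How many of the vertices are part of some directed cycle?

13

A vertex is on a directed cycle iff it belongs to a strongly connected component of size ≥ 2 (or has a self-loop).
The vertices on cycles are {0, 2, 3, 4, 5, 6, 7, 8, 9, 10, 11, 12, 13} — 13 in total.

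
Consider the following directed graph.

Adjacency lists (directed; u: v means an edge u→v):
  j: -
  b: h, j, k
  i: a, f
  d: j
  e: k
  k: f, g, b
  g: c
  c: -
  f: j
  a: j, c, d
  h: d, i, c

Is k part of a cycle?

k is on a cycle iff k can reach itself via ≥1 edge.
k → b → k — yes.

Yes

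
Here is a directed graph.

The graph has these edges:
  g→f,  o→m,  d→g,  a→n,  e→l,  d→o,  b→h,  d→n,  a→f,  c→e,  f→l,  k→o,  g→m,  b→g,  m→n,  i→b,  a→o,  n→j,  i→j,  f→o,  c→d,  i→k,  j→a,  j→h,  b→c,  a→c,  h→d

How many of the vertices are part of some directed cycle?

10

A vertex is on a directed cycle iff it belongs to a strongly connected component of size ≥ 2 (or has a self-loop).
The vertices on cycles are {a, c, d, f, g, h, j, m, n, o} — 10 in total.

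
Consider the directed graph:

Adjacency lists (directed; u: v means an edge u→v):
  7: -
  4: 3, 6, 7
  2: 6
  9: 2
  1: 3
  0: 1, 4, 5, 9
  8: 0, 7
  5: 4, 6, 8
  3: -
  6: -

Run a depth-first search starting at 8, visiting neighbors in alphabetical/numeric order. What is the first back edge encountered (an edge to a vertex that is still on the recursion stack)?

5→8

DFS from 8 (visiting neighbors in alphabetical/numeric order); mark gray on enter, black on exit:
8 gray
  0 gray
    1 gray
      3 gray
      3 black
    1 black
    4 gray
      4→3: 3 black — skip
      6 gray
      6 black
      7 gray
      7 black
    4 black
    5 gray
      5→4: 4 black — skip
      5→6: 6 black — skip
      5→8: 8 is gray → back edge
First back edge: 5 → 8.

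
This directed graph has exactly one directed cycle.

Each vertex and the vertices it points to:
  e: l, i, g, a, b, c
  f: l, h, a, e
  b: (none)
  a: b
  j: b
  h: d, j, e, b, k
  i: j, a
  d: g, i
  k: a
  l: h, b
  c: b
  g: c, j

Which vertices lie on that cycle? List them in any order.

e, h, l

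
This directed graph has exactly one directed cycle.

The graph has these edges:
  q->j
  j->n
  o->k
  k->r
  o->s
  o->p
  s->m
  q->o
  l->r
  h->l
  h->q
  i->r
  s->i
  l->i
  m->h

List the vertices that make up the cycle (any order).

h, m, o, q, s

DFS with gray/black marking from h:
h gray
  l gray
    r gray
    r black
    i gray
      i→r: r black — skip
    i black
  l black
  q gray
    j gray
      n gray
      n black
    j black
    o gray
      k gray
        k→r: r black — skip
      k black
      s gray
        s→i: i black — skip
        m gray
          m→h: h is gray → back edge
Back edge closes the cycle h → q → o → s → m → h; its vertices are {h, m, o, q, s}.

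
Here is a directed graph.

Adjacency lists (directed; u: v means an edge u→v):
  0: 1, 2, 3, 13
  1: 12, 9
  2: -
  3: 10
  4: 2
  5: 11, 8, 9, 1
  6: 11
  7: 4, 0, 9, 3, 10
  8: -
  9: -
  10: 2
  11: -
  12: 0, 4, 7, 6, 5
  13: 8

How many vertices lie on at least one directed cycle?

5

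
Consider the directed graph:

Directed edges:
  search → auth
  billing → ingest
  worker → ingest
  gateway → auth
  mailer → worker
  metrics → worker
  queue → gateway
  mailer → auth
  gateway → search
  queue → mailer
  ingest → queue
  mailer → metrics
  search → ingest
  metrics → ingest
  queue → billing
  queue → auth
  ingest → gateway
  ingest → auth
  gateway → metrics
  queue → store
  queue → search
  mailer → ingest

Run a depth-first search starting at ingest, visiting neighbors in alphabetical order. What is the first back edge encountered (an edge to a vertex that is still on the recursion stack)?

metrics->ingest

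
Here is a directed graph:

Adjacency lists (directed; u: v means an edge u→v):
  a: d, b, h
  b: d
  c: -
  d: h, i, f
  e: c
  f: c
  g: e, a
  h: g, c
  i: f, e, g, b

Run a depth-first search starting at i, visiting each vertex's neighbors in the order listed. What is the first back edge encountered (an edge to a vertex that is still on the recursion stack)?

DFS from i (visiting each vertex's neighbors in the order listed); mark gray on enter, black on exit:
i gray
  f gray
    c gray
    c black
  f black
  e gray
    e→c: c black — skip
  e black
  g gray
    g→e: e black — skip
    a gray
      d gray
        h gray
          h→g: g is gray → back edge
First back edge: h → g.

h→g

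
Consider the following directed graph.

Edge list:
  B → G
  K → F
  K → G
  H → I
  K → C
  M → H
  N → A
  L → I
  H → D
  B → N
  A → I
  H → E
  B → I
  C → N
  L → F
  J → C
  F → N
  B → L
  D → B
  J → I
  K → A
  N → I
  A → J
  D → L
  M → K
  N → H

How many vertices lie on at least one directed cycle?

9

A vertex is on a directed cycle iff it belongs to a strongly connected component of size ≥ 2 (or has a self-loop).
The vertices on cycles are {A, B, C, D, F, H, J, L, N} — 9 in total.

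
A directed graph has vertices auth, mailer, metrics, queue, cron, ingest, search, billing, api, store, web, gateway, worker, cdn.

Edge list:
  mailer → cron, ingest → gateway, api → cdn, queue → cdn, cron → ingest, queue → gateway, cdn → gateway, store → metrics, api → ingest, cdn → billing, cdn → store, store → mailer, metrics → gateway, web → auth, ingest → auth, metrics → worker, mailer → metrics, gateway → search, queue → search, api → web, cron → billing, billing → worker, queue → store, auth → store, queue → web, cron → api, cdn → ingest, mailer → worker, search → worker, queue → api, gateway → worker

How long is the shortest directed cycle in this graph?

5

For each vertex v, BFS finds the shortest path from v back to v.
The shortest such closed walk is api → cdn → store → mailer → cron → api, length 5.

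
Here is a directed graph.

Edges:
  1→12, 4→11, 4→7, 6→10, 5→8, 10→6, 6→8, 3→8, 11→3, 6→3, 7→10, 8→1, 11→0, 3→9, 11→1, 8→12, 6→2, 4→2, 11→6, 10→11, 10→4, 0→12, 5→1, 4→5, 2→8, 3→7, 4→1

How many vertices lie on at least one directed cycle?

6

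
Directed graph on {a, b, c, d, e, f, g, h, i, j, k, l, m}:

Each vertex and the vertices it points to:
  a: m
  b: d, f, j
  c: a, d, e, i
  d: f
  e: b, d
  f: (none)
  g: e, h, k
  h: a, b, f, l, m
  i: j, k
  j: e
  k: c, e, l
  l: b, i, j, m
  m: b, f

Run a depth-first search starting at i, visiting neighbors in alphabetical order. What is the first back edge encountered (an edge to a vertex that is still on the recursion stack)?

DFS from i (visiting neighbors in alphabetical order); mark gray on enter, black on exit:
i gray
  j gray
    e gray
      b gray
        d gray
          f gray
          f black
        d black
        b→f: f black — skip
        b→j: j is gray → back edge
First back edge: b → j.

b->j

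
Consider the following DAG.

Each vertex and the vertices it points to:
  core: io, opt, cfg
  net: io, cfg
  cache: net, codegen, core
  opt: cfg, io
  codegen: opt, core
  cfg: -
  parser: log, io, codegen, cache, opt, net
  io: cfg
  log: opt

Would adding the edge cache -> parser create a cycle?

Adding cache→parser creates a cycle iff parser can already reach cache.
Path from parser: parser → cache.
So parser → … → cache → parser is a cycle.

Yes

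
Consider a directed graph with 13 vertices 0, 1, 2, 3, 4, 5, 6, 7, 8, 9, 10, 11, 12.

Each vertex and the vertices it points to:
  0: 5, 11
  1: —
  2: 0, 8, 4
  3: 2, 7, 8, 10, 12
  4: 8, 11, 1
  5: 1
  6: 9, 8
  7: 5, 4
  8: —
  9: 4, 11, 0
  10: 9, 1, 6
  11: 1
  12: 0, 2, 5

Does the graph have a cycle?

DFS with white/gray/black marking, starting from 6:
6 gray
  9 gray
    4 gray
      8 gray
      8 black
      11 gray
        1 gray
        1 black
      11 black
      4→1: 1 black — skip
    4 black
    9→11: 11 black — skip
    0 gray
      5 gray
        5→1: 1 black — skip
      5 black
      0→11: 11 black — skip
    0 black
  9 black
  6→8: 8 black — skip
6 black
2 gray
  2→0: 0 black — skip
  2→8: 8 black — skip
  2→4: 4 black — skip
2 black
3 gray
  3→2: 2 black — skip
  7 gray
    7→5: 5 black — skip
    7→4: 4 black — skip
  7 black
  3→8: 8 black — skip
  10 gray
    10→9: 9 black — skip
    10→1: 1 black — skip
    10→6: 6 black — skip
  10 black
  12 gray
    12→0: 0 black — skip
    12→2: 2 black — skip
    12→5: 5 black — skip
  12 black
3 black
Every edge goes to a white or black vertex — no back edge, so the graph is acyclic.

No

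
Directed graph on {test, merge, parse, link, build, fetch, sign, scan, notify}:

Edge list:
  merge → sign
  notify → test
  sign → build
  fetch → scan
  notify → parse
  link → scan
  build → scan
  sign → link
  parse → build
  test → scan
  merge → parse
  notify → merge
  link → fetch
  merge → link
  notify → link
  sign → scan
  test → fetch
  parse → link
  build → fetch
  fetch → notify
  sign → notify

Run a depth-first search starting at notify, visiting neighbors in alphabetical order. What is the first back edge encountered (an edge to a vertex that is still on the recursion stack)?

fetch→notify

DFS from notify (visiting neighbors in alphabetical order); mark gray on enter, black on exit:
notify gray
  link gray
    fetch gray
      fetch→notify: notify is gray → back edge
First back edge: fetch → notify.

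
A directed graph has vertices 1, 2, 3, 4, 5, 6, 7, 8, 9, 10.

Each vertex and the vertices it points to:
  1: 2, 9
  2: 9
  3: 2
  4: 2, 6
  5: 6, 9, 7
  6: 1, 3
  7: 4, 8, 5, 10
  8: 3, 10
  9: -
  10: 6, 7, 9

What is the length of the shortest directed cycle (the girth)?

For each vertex v, BFS finds the shortest path from v back to v.
The shortest such closed walk is 7 → 10 → 7, length 2.

2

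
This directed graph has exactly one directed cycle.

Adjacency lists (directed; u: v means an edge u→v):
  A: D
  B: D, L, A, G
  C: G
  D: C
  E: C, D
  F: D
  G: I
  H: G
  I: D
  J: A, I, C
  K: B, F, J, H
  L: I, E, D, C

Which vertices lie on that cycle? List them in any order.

C, D, G, I

DFS with gray/black marking from G:
G gray
  I gray
    D gray
      C gray
        C→G: G is gray → back edge
Back edge closes the cycle G → I → D → C → G; its vertices are {C, D, G, I}.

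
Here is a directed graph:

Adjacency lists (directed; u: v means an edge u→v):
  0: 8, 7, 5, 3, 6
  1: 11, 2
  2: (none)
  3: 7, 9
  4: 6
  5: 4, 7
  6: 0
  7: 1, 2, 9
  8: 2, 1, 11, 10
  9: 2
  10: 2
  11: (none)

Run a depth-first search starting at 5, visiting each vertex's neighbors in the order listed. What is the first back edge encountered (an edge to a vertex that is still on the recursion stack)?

0→5

DFS from 5 (visiting each vertex's neighbors in the order listed); mark gray on enter, black on exit:
5 gray
  4 gray
    6 gray
      0 gray
        8 gray
          2 gray
          2 black
          1 gray
            11 gray
            11 black
            1→2: 2 black — skip
          1 black
          8→11: 11 black — skip
          10 gray
            10→2: 2 black — skip
          10 black
        8 black
        7 gray
          7→1: 1 black — skip
          7→2: 2 black — skip
          9 gray
            9→2: 2 black — skip
          9 black
        7 black
        0→5: 5 is gray → back edge
First back edge: 0 → 5.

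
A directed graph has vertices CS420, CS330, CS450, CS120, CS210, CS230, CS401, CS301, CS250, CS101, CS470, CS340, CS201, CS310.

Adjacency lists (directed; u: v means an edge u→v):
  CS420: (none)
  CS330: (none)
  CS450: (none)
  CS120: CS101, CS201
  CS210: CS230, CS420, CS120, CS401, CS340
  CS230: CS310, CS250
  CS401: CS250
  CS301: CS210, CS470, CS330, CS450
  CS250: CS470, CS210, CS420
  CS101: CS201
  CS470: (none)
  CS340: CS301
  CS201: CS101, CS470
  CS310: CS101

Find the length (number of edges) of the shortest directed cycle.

2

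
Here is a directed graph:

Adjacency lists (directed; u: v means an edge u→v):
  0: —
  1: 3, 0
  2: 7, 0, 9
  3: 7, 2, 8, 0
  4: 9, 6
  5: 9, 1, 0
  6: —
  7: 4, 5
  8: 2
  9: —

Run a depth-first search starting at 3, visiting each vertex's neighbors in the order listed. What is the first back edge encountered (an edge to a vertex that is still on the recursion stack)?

DFS from 3 (visiting each vertex's neighbors in the order listed); mark gray on enter, black on exit:
3 gray
  7 gray
    4 gray
      9 gray
      9 black
      6 gray
      6 black
    4 black
    5 gray
      5→9: 9 black — skip
      1 gray
        1→3: 3 is gray → back edge
First back edge: 1 → 3.

1->3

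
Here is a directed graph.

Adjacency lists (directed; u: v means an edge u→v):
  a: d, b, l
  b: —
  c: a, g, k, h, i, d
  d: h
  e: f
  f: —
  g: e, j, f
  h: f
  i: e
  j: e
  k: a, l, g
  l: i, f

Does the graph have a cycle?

DFS with white/gray/black marking, starting from b:
b gray
b black
a gray
  d gray
    h gray
      f gray
      f black
    h black
  d black
  a→b: b black — skip
  l gray
    i gray
      e gray
        e→f: f black — skip
      e black
    i black
    l→f: f black — skip
  l black
a black
c gray
  c→a: a black — skip
  g gray
    g→e: e black — skip
    j gray
      j→e: e black — skip
    j black
    g→f: f black — skip
  g black
  k gray
    k→a: a black — skip
    k→l: l black — skip
    k→g: g black — skip
  k black
  c→h: h black — skip
  c→i: i black — skip
  c→d: d black — skip
c black
Every edge goes to a white or black vertex — no back edge, so the graph is acyclic.

No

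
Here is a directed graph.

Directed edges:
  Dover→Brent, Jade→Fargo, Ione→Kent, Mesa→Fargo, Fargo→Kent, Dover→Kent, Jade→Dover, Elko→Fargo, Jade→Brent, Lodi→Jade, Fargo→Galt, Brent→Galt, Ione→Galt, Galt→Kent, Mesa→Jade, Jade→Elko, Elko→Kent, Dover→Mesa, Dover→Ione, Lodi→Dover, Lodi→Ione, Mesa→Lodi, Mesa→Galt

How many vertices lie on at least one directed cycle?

A vertex is on a directed cycle iff it belongs to a strongly connected component of size ≥ 2 (or has a self-loop).
The vertices on cycles are {Jade, Lodi, Mesa, Dover} — 4 in total.

4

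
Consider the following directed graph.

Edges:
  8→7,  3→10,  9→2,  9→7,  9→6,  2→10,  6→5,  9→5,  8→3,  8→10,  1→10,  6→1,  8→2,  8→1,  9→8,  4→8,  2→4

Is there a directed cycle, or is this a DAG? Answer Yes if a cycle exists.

DFS with white/gray/black marking, starting from 8:
8 gray
  2 gray
    10 gray
    10 black
    4 gray
      4→8: 8 is gray → back edge
Back edge found, so a cycle exists: 8 → 2 → 4 → 8.

Yes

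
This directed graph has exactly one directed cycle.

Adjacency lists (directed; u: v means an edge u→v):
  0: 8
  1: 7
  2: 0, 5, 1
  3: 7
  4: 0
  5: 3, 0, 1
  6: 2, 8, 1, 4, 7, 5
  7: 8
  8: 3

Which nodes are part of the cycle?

DFS with gray/black marking from 3:
3 gray
  7 gray
    8 gray
      8→3: 3 is gray → back edge
Back edge closes the cycle 3 → 7 → 8 → 3; its vertices are {3, 7, 8}.

3, 7, 8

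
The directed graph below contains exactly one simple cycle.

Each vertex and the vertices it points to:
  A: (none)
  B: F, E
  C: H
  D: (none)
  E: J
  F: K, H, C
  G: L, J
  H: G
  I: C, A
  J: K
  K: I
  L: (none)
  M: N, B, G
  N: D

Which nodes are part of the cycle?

C, G, H, I, J, K

DFS with gray/black marking from G:
G gray
  L gray
  L black
  J gray
    K gray
      I gray
        C gray
          H gray
            H→G: G is gray → back edge
Back edge closes the cycle G → J → K → I → C → H → G; its vertices are {C, G, H, I, J, K}.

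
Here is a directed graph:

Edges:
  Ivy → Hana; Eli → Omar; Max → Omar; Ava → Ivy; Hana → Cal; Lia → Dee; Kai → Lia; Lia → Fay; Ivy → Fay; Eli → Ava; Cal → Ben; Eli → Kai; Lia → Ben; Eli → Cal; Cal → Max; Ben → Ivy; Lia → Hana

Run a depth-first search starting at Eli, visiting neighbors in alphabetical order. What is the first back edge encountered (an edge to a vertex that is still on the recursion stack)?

DFS from Eli (visiting neighbors in alphabetical order); mark gray on enter, black on exit:
Eli gray
  Ava gray
    Ivy gray
      Fay gray
      Fay black
      Hana gray
        Cal gray
          Ben gray
            Ben→Ivy: Ivy is gray → back edge
First back edge: Ben → Ivy.

Ben→Ivy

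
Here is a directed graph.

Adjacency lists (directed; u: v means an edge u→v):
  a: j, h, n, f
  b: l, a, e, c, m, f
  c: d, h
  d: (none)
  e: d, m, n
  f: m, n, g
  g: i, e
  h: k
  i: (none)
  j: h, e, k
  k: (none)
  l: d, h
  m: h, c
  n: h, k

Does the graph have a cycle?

No

DFS with white/gray/black marking, starting from n:
n gray
  h gray
    k gray
    k black
  h black
  n→k: k black — skip
n black
a gray
  j gray
    j→h: h black — skip
    e gray
      d gray
      d black
      m gray
        m→h: h black — skip
        c gray
          c→d: d black — skip
          c→h: h black — skip
        c black
      m black
      e→n: n black — skip
    e black
    j→k: k black — skip
  j black
  a→h: h black — skip
  a→n: n black — skip
  f gray
    f→m: m black — skip
    f→n: n black — skip
    g gray
      i gray
      i black
      g→e: e black — skip
    g black
  f black
a black
b gray
  l gray
    l→d: d black — skip
    l→h: h black — skip
  l black
  b→a: a black — skip
  b→e: e black — skip
  b→c: c black — skip
  b→m: m black — skip
  b→f: f black — skip
b black
Every edge goes to a white or black vertex — no back edge, so the graph is acyclic.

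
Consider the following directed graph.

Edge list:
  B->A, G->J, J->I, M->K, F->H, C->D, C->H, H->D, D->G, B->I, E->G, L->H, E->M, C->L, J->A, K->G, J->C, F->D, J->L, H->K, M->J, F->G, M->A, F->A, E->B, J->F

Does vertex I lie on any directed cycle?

I lies on a cycle iff there is a path from I back to itself.
Exploring from I, it never reaches itself; equivalently, its strongly connected component is a singleton.

No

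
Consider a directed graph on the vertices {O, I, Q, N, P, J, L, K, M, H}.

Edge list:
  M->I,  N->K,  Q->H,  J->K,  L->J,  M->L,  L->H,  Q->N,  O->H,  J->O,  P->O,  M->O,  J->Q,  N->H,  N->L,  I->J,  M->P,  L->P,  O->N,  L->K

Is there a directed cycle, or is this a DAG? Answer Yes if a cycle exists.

DFS with white/gray/black marking, starting from K:
K gray
K black
O gray
  N gray
    N→K: K black — skip
    H gray
    H black
    L gray
      L→K: K black — skip
      L→H: H black — skip
      J gray
        Q gray
          Q→H: H black — skip
          Q→N: N is gray → back edge
Back edge found, so a cycle exists: N → L → J → Q → N.

Yes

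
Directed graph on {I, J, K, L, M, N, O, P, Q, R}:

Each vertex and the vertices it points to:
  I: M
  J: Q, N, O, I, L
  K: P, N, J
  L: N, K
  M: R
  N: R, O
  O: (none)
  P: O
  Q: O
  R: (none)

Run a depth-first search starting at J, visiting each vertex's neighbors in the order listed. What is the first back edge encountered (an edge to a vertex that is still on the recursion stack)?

K→J

DFS from J (visiting each vertex's neighbors in the order listed); mark gray on enter, black on exit:
J gray
  Q gray
    O gray
    O black
  Q black
  N gray
    R gray
    R black
    N→O: O black — skip
  N black
  J→O: O black — skip
  I gray
    M gray
      M→R: R black — skip
    M black
  I black
  L gray
    L→N: N black — skip
    K gray
      P gray
        P→O: O black — skip
      P black
      K→N: N black — skip
      K→J: J is gray → back edge
First back edge: K → J.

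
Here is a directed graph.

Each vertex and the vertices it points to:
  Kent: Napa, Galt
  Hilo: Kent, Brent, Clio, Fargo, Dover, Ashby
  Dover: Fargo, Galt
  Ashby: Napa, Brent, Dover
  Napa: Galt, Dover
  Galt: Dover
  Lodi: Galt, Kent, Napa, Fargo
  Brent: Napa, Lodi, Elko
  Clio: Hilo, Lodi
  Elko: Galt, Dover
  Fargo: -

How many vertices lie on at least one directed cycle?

4

A vertex is on a directed cycle iff it belongs to a strongly connected component of size ≥ 2 (or has a self-loop).
The vertices on cycles are {Clio, Galt, Hilo, Dover} — 4 in total.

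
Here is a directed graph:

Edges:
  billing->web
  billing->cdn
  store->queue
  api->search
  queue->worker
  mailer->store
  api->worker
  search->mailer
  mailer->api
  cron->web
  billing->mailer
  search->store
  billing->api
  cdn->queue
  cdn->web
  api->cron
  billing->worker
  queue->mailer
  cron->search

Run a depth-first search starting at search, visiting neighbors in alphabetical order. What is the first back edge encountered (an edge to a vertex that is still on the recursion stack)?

cron→search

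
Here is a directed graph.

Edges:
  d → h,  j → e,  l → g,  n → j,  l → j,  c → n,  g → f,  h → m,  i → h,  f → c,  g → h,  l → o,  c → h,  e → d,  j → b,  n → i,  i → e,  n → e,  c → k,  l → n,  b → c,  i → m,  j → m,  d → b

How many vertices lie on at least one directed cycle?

A vertex is on a directed cycle iff it belongs to a strongly connected component of size ≥ 2 (or has a self-loop).
The vertices on cycles are {b, c, d, e, i, j, n} — 7 in total.

7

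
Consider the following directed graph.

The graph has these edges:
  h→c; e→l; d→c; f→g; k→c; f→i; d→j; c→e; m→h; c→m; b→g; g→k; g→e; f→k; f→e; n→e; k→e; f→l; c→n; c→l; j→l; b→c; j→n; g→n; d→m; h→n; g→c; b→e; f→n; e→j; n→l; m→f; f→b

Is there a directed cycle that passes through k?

k is on a cycle iff k can reach itself via ≥1 edge.
k → c → m → f → k — yes.

Yes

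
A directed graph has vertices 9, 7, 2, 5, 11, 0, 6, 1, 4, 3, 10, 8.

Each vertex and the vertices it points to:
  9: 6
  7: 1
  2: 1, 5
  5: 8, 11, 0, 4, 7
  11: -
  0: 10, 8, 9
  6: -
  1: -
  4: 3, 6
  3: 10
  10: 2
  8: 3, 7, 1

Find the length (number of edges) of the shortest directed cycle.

For each vertex v, BFS finds the shortest path from v back to v.
The shortest such closed walk is 5 → 0 → 10 → 2 → 5, length 4.

4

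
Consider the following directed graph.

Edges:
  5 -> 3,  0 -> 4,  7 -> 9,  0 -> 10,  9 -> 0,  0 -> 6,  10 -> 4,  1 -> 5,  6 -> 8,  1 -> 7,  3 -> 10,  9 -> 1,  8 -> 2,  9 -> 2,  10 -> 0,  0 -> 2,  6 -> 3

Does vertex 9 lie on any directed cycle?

9 is on a cycle iff 9 can reach itself via ≥1 edge.
9 → 1 → 7 → 9 — yes.

Yes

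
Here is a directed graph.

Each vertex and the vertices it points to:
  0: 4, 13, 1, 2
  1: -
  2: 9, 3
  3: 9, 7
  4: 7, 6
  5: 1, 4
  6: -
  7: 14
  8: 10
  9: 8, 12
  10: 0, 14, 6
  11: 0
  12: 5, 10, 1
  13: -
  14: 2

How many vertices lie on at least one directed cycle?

11

A vertex is on a directed cycle iff it belongs to a strongly connected component of size ≥ 2 (or has a self-loop).
The vertices on cycles are {0, 2, 3, 4, 5, 7, 8, 9, 10, 12, 14} — 11 in total.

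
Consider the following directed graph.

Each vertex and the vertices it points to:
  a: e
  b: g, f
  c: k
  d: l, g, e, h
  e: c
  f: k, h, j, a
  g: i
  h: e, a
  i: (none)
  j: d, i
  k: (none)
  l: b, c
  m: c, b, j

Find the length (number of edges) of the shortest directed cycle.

5

For each vertex v, BFS finds the shortest path from v back to v.
The shortest such closed walk is b → f → j → d → l → b, length 5.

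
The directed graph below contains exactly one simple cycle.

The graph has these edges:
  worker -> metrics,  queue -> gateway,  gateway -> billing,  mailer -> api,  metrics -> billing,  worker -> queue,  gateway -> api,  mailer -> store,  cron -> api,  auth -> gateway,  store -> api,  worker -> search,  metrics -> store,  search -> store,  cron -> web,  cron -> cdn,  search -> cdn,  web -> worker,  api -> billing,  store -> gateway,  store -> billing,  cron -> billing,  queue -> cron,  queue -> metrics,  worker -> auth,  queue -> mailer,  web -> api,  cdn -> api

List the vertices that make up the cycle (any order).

web, cron, queue, worker

DFS with gray/black marking from worker:
worker gray
  metrics gray
    store gray
      billing gray
      billing black
      gateway gray
        api gray
          api→billing: billing black — skip
        api black
        gateway→billing: billing black — skip
      gateway black
      store→api: api black — skip
    store black
    metrics→billing: billing black — skip
  metrics black
  queue gray
    mailer gray
      mailer→store: store black — skip
      mailer→api: api black — skip
    mailer black
    cron gray
      cron→billing: billing black — skip
      web gray
        web→api: api black — skip
        web→worker: worker is gray → back edge
Back edge closes the cycle worker → queue → cron → web → worker; its vertices are {web, cron, queue, worker}.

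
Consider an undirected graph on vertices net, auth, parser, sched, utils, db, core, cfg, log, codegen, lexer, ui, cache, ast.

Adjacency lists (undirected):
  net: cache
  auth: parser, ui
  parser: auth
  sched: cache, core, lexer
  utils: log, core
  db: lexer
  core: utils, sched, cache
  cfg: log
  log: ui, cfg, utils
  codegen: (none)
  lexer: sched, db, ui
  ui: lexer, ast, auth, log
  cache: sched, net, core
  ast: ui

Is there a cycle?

DFS, tracking each vertex's parent; an edge to a visited non-parent vertex closes a cycle.
Start from core:
visit core (parent –)
  visit utils (parent core)
    visit log (parent utils)
      visit ui (parent log)
        visit lexer (parent ui)
          visit sched (parent lexer)
            visit cache (parent sched)
              cache–sched: parent, skip
              visit net (parent cache)
                net–cache: parent, skip
              cache–core: core visited and ≠ parent → cycle
Cycle: core – utils – log – ui – lexer – sched – cache – core.

Yes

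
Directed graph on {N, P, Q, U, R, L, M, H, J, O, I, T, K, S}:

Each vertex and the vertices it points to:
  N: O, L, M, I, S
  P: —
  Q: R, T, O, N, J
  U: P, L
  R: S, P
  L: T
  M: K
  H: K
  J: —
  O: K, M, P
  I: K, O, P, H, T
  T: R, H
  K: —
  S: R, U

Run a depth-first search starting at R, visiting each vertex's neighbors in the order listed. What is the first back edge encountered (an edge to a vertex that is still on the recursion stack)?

S->R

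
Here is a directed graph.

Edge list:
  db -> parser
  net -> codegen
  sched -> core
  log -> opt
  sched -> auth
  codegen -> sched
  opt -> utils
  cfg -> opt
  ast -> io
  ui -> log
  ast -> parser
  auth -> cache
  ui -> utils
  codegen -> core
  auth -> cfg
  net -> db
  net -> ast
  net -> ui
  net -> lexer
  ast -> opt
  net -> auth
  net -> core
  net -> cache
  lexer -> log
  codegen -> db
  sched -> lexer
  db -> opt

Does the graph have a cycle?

DFS with white/gray/black marking, starting from cache:
cache gray
cache black
log gray
  opt gray
    utils gray
    utils black
  opt black
log black
lexer gray
  lexer→log: log black — skip
lexer black
ui gray
  ui→utils: utils black — skip
  ui→log: log black — skip
ui black
codegen gray
  core gray
  core black
  sched gray
    sched→core: core black — skip
    sched→lexer: lexer black — skip
    auth gray
      auth→cache: cache black — skip
      cfg gray
        cfg→opt: opt black — skip
      cfg black
    auth black
  sched black
  db gray
    db→opt: opt black — skip
    parser gray
    parser black
  db black
codegen black
io gray
io black
net gray
  net→db: db black — skip
  net→lexer: lexer black — skip
  net→cache: cache black — skip
  ast gray
    ast→parser: parser black — skip
    ast→io: io black — skip
    ast→opt: opt black — skip
  ast black
  net→codegen: codegen black — skip
  net→ui: ui black — skip
  net→auth: auth black — skip
  net→core: core black — skip
net black
Every edge goes to a white or black vertex — no back edge, so the graph is acyclic.

No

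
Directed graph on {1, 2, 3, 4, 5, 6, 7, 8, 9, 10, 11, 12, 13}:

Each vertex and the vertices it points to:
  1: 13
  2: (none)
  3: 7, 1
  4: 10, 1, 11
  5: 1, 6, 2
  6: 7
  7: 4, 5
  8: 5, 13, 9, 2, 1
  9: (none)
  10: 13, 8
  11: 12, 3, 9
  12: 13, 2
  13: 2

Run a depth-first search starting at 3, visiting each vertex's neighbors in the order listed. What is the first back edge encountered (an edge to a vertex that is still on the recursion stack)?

6->7

DFS from 3 (visiting each vertex's neighbors in the order listed); mark gray on enter, black on exit:
3 gray
  7 gray
    4 gray
      10 gray
        13 gray
          2 gray
          2 black
        13 black
        8 gray
          5 gray
            1 gray
              1→13: 13 black — skip
            1 black
            6 gray
              6→7: 7 is gray → back edge
First back edge: 6 → 7.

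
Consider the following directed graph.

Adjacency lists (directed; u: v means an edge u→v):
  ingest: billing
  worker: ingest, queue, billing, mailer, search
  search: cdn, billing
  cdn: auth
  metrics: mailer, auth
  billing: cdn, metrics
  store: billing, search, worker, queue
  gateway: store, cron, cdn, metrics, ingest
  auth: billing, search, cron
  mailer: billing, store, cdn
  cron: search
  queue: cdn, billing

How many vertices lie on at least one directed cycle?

A vertex is on a directed cycle iff it belongs to a strongly connected component of size ≥ 2 (or has a self-loop).
The vertices on cycles are {cdn, auth, cron, queue, store, ingest, mailer, search, worker, billing, metrics} — 11 in total.

11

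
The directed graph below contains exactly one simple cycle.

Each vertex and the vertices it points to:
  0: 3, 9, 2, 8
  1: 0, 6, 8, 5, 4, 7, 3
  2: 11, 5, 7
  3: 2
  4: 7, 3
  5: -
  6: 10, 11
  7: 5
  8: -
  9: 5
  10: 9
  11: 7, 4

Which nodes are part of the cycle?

DFS with gray/black marking from 4:
4 gray
  7 gray
    5 gray
    5 black
  7 black
  3 gray
    2 gray
      11 gray
        11→7: 7 black — skip
        11→4: 4 is gray → back edge
Back edge closes the cycle 4 → 3 → 2 → 11 → 4; its vertices are {2, 3, 4, 11}.

2, 3, 4, 11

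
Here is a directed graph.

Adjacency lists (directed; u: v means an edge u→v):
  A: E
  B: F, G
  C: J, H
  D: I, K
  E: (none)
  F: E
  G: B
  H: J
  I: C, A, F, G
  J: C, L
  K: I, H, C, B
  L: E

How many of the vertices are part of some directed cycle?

A vertex is on a directed cycle iff it belongs to a strongly connected component of size ≥ 2 (or has a self-loop).
The vertices on cycles are {B, C, G, H, J} — 5 in total.

5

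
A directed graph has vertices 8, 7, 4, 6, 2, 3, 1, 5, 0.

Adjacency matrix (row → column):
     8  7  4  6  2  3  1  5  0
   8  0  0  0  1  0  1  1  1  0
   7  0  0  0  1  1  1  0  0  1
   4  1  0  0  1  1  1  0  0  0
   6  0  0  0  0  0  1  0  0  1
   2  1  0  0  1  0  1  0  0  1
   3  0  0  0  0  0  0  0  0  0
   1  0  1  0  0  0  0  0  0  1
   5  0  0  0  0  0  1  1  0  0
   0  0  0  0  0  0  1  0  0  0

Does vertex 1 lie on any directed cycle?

Yes

1 is on a cycle iff 1 can reach itself via ≥1 edge.
1 → 7 → 2 → 8 → 1 — yes.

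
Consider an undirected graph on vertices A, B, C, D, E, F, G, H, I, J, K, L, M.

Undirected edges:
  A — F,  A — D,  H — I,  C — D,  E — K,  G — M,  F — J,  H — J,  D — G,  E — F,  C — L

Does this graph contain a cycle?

No

DFS, tracking each vertex's parent; an edge to a visited non-parent vertex closes a cycle.
Start from A:
visit A (parent –)
  visit F (parent A)
    visit J (parent F)
      J–F: parent, skip
      visit H (parent J)
        visit I (parent H)
          I–H: parent, skip
        H–J: parent, skip
    visit E (parent F)
      E–F: parent, skip
      visit K (parent E)
        K–E: parent, skip
    F–A: parent, skip
  visit D (parent A)
    D–A: parent, skip
    visit C (parent D)
      C–D: parent, skip
      visit L (parent C)
        L–C: parent, skip
    visit G (parent D)
      visit M (parent G)
        M–G: parent, skip
      G–D: parent, skip
visit B (parent –)
No non-parent visited neighbor found — the graph is a forest.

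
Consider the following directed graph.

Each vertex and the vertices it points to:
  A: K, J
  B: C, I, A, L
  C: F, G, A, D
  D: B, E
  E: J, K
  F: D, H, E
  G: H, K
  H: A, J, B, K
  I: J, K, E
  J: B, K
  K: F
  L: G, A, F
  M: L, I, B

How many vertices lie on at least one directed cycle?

A vertex is on a directed cycle iff it belongs to a strongly connected component of size ≥ 2 (or has a self-loop).
The vertices on cycles are {A, B, C, D, E, F, G, H, I, J, K, L} — 12 in total.

12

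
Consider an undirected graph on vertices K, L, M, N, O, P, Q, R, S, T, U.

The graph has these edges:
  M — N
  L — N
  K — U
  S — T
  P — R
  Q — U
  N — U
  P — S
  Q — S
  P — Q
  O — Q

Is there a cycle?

DFS, tracking each vertex's parent; an edge to a visited non-parent vertex closes a cycle.
Start from Q:
visit Q (parent –)
  visit P (parent Q)
    P–Q: parent, skip
    visit S (parent P)
      S–Q: Q visited and ≠ parent → cycle
Cycle: Q – P – S – Q.

Yes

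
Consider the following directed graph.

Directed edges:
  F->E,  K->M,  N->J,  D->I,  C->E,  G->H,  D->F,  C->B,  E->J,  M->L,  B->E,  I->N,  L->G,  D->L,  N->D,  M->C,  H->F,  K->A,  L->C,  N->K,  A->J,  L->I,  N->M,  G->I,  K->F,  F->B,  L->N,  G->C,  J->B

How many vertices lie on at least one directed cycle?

10

A vertex is on a directed cycle iff it belongs to a strongly connected component of size ≥ 2 (or has a self-loop).
The vertices on cycles are {B, D, E, G, I, J, K, L, M, N} — 10 in total.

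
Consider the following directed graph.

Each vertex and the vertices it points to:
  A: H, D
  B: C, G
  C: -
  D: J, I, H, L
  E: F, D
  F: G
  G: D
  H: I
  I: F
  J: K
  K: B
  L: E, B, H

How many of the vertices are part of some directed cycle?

10

A vertex is on a directed cycle iff it belongs to a strongly connected component of size ≥ 2 (or has a self-loop).
The vertices on cycles are {B, D, E, F, G, H, I, J, K, L} — 10 in total.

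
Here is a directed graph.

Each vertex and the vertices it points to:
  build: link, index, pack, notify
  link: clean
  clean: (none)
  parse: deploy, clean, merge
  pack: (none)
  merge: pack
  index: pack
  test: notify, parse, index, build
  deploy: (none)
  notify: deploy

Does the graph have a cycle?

No

DFS with white/gray/black marking, starting from merge:
merge gray
  pack gray
  pack black
merge black
build gray
  link gray
    clean gray
    clean black
  link black
  index gray
    index→pack: pack black — skip
  index black
  build→pack: pack black — skip
  notify gray
    deploy gray
    deploy black
  notify black
build black
parse gray
  parse→deploy: deploy black — skip
  parse→clean: clean black — skip
  parse→merge: merge black — skip
parse black
test gray
  test→notify: notify black — skip
  test→parse: parse black — skip
  test→index: index black — skip
  test→build: build black — skip
test black
Every edge goes to a white or black vertex — no back edge, so the graph is acyclic.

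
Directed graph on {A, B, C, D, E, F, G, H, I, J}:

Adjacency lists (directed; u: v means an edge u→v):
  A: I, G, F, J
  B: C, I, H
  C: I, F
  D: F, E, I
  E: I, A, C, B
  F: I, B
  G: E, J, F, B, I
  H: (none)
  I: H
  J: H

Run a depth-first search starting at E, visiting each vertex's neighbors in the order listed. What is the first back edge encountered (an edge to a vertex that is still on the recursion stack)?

G->E

DFS from E (visiting each vertex's neighbors in the order listed); mark gray on enter, black on exit:
E gray
  I gray
    H gray
    H black
  I black
  A gray
    A→I: I black — skip
    G gray
      G→E: E is gray → back edge
First back edge: G → E.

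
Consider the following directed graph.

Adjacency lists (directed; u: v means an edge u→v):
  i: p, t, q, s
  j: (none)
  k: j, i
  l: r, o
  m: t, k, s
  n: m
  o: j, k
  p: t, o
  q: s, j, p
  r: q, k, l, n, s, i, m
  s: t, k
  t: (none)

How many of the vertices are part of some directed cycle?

A vertex is on a directed cycle iff it belongs to a strongly connected component of size ≥ 2 (or has a self-loop).
The vertices on cycles are {i, k, l, o, p, q, r, s} — 8 in total.

8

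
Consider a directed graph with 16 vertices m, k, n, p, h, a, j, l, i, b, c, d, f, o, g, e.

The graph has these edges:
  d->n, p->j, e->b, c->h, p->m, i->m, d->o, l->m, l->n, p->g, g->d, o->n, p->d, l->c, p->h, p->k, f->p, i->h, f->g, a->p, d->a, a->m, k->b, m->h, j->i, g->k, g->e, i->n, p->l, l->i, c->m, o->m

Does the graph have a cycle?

DFS with white/gray/black marking, starting from p:
p gray
  j gray
    i gray
      h gray
      h black
      n gray
      n black
      m gray
        m→h: h black — skip
      m black
    i black
  j black
  g gray
    d gray
      o gray
        o→m: m black — skip
        o→n: n black — skip
      o black
      a gray
        a→p: p is gray → back edge
Back edge found, so a cycle exists: p → g → d → a → p.

Yes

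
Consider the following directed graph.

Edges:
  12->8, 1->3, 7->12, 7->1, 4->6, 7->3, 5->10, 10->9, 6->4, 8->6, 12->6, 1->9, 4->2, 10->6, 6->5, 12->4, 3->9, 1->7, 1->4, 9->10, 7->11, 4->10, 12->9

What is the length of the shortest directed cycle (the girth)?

2

For each vertex v, BFS finds the shortest path from v back to v.
The shortest such closed walk is 7 → 1 → 7, length 2.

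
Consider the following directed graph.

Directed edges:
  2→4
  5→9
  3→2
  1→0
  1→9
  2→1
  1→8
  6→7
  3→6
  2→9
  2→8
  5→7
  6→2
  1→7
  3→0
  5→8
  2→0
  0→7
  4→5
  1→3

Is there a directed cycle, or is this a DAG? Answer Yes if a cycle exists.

DFS with white/gray/black marking, starting from 8:
8 gray
8 black
0 gray
  7 gray
  7 black
0 black
1 gray
  1→0: 0 black — skip
  1→8: 8 black — skip
  9 gray
  9 black
  3 gray
    2 gray
      2→0: 0 black — skip
      2→8: 8 black — skip
      2→1: 1 is gray → back edge
Back edge found, so a cycle exists: 1 → 3 → 2 → 1.

Yes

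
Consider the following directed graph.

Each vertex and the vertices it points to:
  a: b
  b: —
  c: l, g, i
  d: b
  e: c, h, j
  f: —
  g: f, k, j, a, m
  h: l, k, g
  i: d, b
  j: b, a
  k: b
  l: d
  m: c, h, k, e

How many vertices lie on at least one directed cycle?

5

A vertex is on a directed cycle iff it belongs to a strongly connected component of size ≥ 2 (or has a self-loop).
The vertices on cycles are {c, e, g, h, m} — 5 in total.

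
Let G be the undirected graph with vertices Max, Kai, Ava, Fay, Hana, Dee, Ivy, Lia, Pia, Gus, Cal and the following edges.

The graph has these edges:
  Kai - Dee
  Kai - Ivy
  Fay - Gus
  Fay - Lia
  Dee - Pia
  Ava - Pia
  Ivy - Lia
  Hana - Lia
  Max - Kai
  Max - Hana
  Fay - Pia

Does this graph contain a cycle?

Yes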